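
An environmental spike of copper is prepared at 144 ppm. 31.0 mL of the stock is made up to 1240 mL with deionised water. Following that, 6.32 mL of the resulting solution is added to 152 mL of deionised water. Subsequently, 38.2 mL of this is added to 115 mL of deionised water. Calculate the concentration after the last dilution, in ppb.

Overall dilution factor = 40 × 25.05 × 4.010 = 4019.
144 ppm / 4019 = 0.0358 ppm = 35.8 ppb.

35.8 ppb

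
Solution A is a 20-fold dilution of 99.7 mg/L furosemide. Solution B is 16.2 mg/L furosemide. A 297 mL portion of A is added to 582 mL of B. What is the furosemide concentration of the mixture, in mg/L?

12.4 mg/L

C_A = 99.7 mg/L / 20 = 4.99 mg/L.
C_mix = (C_A·V_A + C_B·V_B)/(V_A + V_B) = (4.99×297 + 16.2×582) / 879.0 = 12.4 mg/L.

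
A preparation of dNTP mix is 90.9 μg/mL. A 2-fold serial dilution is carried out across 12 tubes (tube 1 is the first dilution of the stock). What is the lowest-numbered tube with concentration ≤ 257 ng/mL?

tube 9

Tube n has concentration 90.9 μg/mL / 2ⁿ.
Need 2ⁿ ≥ 90.9 μg/mL / 257 ng/mL = 354, so n ≥ 8.47.
First such tube: n = 9.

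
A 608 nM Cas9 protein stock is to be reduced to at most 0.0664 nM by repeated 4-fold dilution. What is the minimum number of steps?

7

Need 4ⁿ ≥ 9157, so n ≥ log(9157)/log(4) = 6.58.
Minimum whole steps: n = 7.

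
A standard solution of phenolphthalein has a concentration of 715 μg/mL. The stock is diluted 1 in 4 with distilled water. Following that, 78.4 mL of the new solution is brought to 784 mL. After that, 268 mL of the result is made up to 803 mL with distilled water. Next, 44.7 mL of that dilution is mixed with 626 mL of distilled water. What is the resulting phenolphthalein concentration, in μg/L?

398 μg/L

Overall dilution factor = 4 × 10 × 2.996 × 15.00 = 1798.
715 μg/mL / 1798 = 0.398 μg/mL = 398 μg/L.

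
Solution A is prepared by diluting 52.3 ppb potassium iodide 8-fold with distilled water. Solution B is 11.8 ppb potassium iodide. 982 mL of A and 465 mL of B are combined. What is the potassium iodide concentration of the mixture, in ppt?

8230 ppt

C_A = 52.3 ppb / 8 = 6.54 ppb.
C_mix = (C_A·V_A + C_B·V_B)/(V_A + V_B) = (6.54×982 + 11.8×465) / 1447 = 8.23 ppb = 8230 ppt.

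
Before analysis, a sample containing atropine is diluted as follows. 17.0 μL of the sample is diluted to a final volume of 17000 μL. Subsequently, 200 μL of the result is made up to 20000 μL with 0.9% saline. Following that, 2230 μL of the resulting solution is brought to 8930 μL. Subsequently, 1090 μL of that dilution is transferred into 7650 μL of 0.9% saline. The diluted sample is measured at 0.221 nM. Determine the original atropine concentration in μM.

Overall dilution factor = 1000 × 100 × 4.004 × 8.018 = 3.21 × 10⁶.
Original = 0.221 nM × 3.21 × 10⁶ = 7.10 × 10⁵ nM = 710 μM.

710 μM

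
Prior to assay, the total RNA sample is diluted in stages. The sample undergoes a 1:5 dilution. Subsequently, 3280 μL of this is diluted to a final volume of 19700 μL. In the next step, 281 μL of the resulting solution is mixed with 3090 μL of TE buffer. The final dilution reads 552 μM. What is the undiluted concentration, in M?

Overall dilution factor = 5 × 6.006 × 12.00 = 360.
Original = 552 μM × 360 = 1.99 × 10⁵ μM = 0.199 M.

0.199 M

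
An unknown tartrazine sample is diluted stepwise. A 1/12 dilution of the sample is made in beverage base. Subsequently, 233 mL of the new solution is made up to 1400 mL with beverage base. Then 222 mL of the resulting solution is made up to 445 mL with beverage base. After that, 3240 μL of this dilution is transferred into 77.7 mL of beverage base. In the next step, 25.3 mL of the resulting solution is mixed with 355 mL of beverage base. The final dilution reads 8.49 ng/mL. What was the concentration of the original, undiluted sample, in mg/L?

Overall dilution factor = 12 × 6.009 × 2.005 × 24.98 × 15.03 = 5.43 × 10⁴.
Original = 8.49 ng/mL × 5.43 × 10⁴ = 4.61 × 10⁵ ng/mL = 461 mg/L.

461 mg/L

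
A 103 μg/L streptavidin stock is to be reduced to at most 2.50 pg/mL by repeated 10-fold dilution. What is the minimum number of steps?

5

Need 10ⁿ ≥ 4.12 × 10⁴, so n ≥ log(4.12 × 10⁴)/log(10) = 4.61.
Minimum whole steps: n = 5.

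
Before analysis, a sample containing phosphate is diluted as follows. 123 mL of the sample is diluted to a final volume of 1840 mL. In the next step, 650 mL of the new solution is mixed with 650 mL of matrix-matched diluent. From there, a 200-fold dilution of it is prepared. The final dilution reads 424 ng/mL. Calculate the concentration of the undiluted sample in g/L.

Overall dilution factor = 14.96 × 2 × 200 = 5984.
Original = 424 ng/mL × 5984 = 2.54 × 10⁶ ng/mL = 2.54 g/L.

2.54 g/L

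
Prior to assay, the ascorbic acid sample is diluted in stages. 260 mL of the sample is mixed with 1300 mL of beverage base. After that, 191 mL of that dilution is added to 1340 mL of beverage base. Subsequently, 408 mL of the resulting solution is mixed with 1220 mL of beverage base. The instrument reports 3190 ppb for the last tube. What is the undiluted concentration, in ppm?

Overall dilution factor = 6 × 8.016 × 3.990 = 192.
Original = 3190 ppb × 192 = 6.12 × 10⁵ ppb = 612 ppm.

612 ppm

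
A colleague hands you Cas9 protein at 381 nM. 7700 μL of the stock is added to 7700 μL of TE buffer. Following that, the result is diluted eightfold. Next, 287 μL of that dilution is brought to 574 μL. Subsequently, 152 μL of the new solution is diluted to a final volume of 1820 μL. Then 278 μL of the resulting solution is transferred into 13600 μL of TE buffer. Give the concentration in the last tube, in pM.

19.9 pM

Overall dilution factor = 2 × 8 × 2 × 11.97 × 49.92 = 1.91 × 10⁴.
381 nM / 1.91 × 10⁴ = 0.0199 nM = 19.9 pM.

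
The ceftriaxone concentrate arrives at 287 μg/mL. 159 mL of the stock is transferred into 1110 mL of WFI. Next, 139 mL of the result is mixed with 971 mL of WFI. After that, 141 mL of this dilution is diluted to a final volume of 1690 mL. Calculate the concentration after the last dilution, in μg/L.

376 μg/L

Overall dilution factor = 7.981 × 7.986 × 11.99 = 764.
287 μg/mL / 764 = 0.376 μg/mL = 376 μg/L.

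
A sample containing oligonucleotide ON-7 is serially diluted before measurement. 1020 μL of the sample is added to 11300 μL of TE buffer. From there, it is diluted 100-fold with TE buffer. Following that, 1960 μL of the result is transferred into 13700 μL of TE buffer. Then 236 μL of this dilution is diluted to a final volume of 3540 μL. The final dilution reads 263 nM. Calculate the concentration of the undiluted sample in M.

0.0381 M

Overall dilution factor = 12.08 × 100 × 7.990 × 15 = 1.45 × 10⁵.
Original = 263 nM × 1.45 × 10⁵ = 3.81 × 10⁷ nM = 0.0381 M.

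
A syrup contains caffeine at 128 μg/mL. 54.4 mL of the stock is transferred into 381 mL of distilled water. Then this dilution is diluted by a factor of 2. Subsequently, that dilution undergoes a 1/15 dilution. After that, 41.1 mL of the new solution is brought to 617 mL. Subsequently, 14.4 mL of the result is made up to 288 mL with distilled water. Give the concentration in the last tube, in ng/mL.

1.78 ng/mL

Overall dilution factor = 8.004 × 2 × 15 × 15.01 × 20 = 7.21 × 10⁴.
128 μg/mL / 7.21 × 10⁴ = 1.78 × 10⁻³ μg/mL = 1.78 ng/mL.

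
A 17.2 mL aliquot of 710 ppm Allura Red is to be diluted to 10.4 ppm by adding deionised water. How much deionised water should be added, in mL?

V₂ = C₁V₁/C₂ = 710 × 17.2 / 10.4 = 1174 mL.
Diluent to add = V₂ − V₁ = 1174 − 17.2 = 1160 mL.

1160 mL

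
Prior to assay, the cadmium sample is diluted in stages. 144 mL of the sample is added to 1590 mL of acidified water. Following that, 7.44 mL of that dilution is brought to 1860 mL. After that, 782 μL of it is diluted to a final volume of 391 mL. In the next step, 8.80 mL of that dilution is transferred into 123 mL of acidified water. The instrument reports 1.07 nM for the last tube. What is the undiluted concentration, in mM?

Overall dilution factor = 12.04 × 250 × 500 × 14.98 = 2.25 × 10⁷.
Original = 1.07 nM × 2.25 × 10⁷ = 2.41 × 10⁷ nM = 24.1 mM.

24.1 mM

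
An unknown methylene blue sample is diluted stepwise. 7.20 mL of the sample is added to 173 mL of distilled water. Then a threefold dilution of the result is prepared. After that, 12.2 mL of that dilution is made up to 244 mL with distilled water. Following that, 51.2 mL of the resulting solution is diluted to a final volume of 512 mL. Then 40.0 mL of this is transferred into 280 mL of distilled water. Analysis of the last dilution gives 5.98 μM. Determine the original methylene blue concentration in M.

Overall dilution factor = 25.03 × 3 × 20 × 10 × 8 = 1.20 × 10⁵.
Original = 5.98 μM × 1.20 × 10⁵ = 7.18 × 10⁵ μM = 0.718 M.

0.718 M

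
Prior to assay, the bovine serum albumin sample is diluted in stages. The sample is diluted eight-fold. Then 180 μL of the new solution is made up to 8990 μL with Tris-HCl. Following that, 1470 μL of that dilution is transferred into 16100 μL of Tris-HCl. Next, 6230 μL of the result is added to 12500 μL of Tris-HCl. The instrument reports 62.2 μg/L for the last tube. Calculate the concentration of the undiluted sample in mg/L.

893 mg/L

Overall dilution factor = 8 × 49.94 × 11.95 × 3.006 = 1.44 × 10⁴.
Original = 62.2 μg/L × 1.44 × 10⁴ = 8.93 × 10⁵ μg/L = 893 mg/L.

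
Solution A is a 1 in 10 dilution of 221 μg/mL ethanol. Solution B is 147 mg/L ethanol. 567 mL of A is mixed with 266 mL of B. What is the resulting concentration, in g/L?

C_A = 221 μg/mL / 10 = 22.1 μg/mL.
C_B = 147 mg/L = 147 μg/mL.
C_mix = (C_A·V_A + C_B·V_B)/(V_A + V_B) = (22.1×567 + 147×266) / 833.0 = 62.0 μg/mL = 0.0620 g/L.

0.0620 g/L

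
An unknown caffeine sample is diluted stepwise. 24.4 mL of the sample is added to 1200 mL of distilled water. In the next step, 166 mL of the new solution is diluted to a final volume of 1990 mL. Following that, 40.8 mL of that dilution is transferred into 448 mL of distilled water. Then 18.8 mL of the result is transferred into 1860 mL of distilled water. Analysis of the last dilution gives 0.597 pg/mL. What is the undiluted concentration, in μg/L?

Overall dilution factor = 50.18 × 11.99 × 11.98 × 99.94 = 7.20 × 10⁵.
Original = 0.597 pg/mL × 7.20 × 10⁵ = 4.30 × 10⁵ pg/mL = 430 μg/L.

430 μg/L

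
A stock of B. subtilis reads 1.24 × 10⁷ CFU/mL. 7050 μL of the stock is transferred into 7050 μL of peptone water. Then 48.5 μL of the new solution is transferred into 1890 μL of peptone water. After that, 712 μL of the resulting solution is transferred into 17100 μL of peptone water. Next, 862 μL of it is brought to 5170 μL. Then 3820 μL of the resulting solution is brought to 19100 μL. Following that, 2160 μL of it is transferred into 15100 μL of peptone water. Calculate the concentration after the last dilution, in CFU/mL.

Overall dilution factor = 2 × 39.97 × 25.02 × 5.998 × 5 × 7.991 = 4.79 × 10⁵.
1.24 × 10⁷ CFU/mL / 4.79 × 10⁵ = 25.9 CFU/mL.

25.9 CFU/mL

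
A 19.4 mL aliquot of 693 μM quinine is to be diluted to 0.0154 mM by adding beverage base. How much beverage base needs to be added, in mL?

0.0154 mM = 15.4 μM.
V₂ = C₁V₁/C₂ = 693 × 19.4 / 15.4 = 873 mL.
Diluent to add = V₂ − V₁ = 873 − 19.4 = 854 mL.

854 mL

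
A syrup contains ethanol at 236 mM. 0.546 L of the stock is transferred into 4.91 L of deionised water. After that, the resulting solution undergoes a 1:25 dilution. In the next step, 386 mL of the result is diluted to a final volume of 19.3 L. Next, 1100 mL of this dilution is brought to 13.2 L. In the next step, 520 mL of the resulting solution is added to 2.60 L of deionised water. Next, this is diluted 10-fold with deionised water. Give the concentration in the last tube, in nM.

26.2 nM

Overall dilution factor = 9.993 × 25 × 50 × 12 × 6 × 10 = 8.99 × 10⁶.
236 mM / 8.99 × 10⁶ = 2.62 × 10⁻⁵ mM = 26.2 nM.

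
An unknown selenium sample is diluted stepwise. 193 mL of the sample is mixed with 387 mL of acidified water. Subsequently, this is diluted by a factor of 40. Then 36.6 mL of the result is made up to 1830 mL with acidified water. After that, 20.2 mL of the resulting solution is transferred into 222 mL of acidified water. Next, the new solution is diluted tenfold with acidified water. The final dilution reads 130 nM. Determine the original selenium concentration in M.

0.0937 M

Overall dilution factor = 3.005 × 40 × 50 × 11.99 × 10 = 7.21 × 10⁵.
Original = 130 nM × 7.21 × 10⁵ = 9.37 × 10⁷ nM = 0.0937 M.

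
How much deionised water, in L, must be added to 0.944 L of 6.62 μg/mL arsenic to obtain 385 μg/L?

385 μg/L = 0.385 μg/mL.
V₂ = C₁V₁/C₂ = 6.62 × 0.944 / 0.385 = 16.2 L.
Diluent to add = V₂ − V₁ = 16.2 − 0.944 = 15.3 L.

15.3 L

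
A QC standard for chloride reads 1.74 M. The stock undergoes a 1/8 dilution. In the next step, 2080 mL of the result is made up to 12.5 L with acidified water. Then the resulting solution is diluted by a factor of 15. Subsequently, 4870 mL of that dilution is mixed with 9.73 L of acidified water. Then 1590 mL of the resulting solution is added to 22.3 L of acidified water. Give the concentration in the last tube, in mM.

0.0536 mM

Overall dilution factor = 8 × 6.010 × 15 × 2.998 × 15.03 = 3.25 × 10⁴.
1.74 M / 3.25 × 10⁴ = 5.36 × 10⁻⁵ M = 0.0536 mM.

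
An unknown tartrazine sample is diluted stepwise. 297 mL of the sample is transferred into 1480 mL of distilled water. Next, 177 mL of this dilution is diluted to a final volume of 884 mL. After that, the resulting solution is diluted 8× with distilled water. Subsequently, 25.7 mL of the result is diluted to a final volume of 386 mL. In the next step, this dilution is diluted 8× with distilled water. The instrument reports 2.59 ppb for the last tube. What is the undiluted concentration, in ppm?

74.4 ppm

Overall dilution factor = 5.983 × 4.994 × 8 × 15.02 × 8 = 2.87 × 10⁴.
Original = 2.59 ppb × 2.87 × 10⁴ = 7.44 × 10⁴ ppb = 74.4 ppm.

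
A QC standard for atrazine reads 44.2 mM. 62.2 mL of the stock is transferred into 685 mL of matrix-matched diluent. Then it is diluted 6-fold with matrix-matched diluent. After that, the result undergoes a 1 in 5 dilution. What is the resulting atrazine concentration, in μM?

Overall dilution factor = 12.01 × 6 × 5 = 360.
44.2 mM / 360 = 0.123 mM = 123 μM.

123 μM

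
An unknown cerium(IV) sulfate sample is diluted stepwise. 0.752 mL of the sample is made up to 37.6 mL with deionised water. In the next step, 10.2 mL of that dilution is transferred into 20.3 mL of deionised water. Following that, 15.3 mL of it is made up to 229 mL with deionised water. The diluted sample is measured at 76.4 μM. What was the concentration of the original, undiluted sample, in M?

Overall dilution factor = 50 × 2.990 × 14.97 = 2238.
Original = 76.4 μM × 2238 = 1.71 × 10⁵ μM = 0.171 M.

0.171 M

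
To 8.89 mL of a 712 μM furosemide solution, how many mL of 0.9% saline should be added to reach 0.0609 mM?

0.0609 mM = 60.9 μM.
V₂ = C₁V₁/C₂ = 712 × 8.89 / 60.9 = 104 mL.
Diluent to add = V₂ − V₁ = 104 − 8.89 = 95.0 mL.

95.0 mL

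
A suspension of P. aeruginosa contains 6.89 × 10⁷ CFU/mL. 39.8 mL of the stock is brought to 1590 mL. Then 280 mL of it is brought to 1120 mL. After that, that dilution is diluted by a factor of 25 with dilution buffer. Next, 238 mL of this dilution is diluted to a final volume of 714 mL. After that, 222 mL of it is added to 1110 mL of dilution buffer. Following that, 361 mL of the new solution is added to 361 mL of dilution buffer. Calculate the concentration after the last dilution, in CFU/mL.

479 CFU/mL

Overall dilution factor = 39.95 × 4 × 25 × 3 × 6 × 2 = 1.44 × 10⁵.
6.89 × 10⁷ CFU/mL / 1.44 × 10⁵ = 479 CFU/mL.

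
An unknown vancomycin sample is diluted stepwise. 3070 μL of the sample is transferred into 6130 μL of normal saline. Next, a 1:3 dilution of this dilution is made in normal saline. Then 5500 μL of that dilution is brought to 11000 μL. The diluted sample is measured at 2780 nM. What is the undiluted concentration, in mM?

0.0500 mM

Overall dilution factor = 2.997 × 3 × 2 = 18.0.
Original = 2780 nM × 18.0 = 5.00 × 10⁴ nM = 0.0500 mM.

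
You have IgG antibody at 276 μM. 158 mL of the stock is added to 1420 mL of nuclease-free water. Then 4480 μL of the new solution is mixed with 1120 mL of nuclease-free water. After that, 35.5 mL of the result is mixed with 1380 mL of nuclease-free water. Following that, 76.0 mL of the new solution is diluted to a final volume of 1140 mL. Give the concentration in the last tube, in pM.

184 pM

Overall dilution factor = 9.987 × 251 × 39.87 × 15 = 1.50 × 10⁶.
276 μM / 1.50 × 10⁶ = 1.84 × 10⁻⁴ μM = 184 pM.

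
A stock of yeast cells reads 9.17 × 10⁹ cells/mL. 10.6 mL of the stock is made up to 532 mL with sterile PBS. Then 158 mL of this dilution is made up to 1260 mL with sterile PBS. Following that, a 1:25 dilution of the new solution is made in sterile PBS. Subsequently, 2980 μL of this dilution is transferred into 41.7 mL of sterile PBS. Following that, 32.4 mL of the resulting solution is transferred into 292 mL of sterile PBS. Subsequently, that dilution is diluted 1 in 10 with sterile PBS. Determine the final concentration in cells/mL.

610 cells/mL

Overall dilution factor = 50.19 × 7.975 × 25 × 14.99 × 10.01 × 10 = 1.50 × 10⁷.
9.17 × 10⁹ cells/mL / 1.50 × 10⁷ = 610 cells/mL.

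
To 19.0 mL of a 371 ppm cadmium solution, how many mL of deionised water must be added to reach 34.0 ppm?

188 mL

V₂ = C₁V₁/C₂ = 371 × 19.0 / 34.0 = 207 mL.
Diluent to add = V₂ − V₁ = 207 − 19.0 = 188 mL.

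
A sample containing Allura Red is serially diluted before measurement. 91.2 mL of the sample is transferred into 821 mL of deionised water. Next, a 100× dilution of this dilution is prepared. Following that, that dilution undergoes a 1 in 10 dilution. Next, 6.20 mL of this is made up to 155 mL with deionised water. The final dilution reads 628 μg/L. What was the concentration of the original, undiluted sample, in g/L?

157 g/L

Overall dilution factor = 10.00 × 100 × 10 × 25 = 2.50 × 10⁵.
Original = 628 μg/L × 2.50 × 10⁵ = 1.57 × 10⁸ μg/L = 157 g/L.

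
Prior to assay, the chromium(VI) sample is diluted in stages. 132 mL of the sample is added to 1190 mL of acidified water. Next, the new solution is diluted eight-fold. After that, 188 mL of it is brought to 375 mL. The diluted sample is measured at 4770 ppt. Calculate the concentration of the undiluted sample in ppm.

0.762 ppm

Overall dilution factor = 10.02 × 8 × 1.995 = 160.
Original = 4770 ppt × 160 = 7.62 × 10⁵ ppt = 0.762 ppm.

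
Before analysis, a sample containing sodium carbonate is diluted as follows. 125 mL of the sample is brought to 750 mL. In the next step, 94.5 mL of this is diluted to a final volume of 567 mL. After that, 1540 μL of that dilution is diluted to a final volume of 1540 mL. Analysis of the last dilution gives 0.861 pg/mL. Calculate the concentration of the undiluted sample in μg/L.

31.0 μg/L

Overall dilution factor = 6 × 6 × 1000 = 3.60 × 10⁴.
Original = 0.861 pg/mL × 3.60 × 10⁴ = 3.10 × 10⁴ pg/mL = 31.0 μg/L.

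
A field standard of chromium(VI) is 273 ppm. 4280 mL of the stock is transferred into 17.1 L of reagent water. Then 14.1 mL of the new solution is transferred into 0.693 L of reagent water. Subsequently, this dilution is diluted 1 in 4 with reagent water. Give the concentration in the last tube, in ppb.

Overall dilution factor = 4.995 × 50.15 × 4 = 1002.
273 ppm / 1002 = 0.272 ppm = 272 ppb.

272 ppb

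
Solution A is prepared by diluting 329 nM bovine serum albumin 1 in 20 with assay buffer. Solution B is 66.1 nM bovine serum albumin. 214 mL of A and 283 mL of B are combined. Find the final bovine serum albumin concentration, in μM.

0.0447 μM

C_A = 329 nM / 20 = 16.4 nM.
C_mix = (C_A·V_A + C_B·V_B)/(V_A + V_B) = (16.4×214 + 66.1×283) / 497.0 = 44.7 nM = 0.0447 μM.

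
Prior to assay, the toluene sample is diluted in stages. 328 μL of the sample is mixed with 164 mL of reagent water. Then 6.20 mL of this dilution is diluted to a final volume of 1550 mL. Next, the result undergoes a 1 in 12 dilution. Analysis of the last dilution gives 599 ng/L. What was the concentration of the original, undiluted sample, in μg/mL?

900 μg/mL

Overall dilution factor = 501 × 250 × 12 = 1.50 × 10⁶.
Original = 599 ng/L × 1.50 × 10⁶ = 9.00 × 10⁸ ng/L = 900 μg/mL.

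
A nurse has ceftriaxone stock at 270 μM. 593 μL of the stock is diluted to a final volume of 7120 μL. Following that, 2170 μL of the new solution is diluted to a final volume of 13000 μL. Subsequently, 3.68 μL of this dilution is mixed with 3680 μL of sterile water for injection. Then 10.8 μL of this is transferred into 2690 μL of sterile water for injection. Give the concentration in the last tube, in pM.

Overall dilution factor = 12.01 × 5.991 × 1001 × 250.1 = 1.80 × 10⁷.
270 μM / 1.80 × 10⁷ = 1.50 × 10⁻⁵ μM = 15.0 pM.

15.0 pM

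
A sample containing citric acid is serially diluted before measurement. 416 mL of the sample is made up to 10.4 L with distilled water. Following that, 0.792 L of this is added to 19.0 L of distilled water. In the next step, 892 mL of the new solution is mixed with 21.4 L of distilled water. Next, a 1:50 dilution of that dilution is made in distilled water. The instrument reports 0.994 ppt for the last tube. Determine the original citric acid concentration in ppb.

Overall dilution factor = 25 × 24.99 × 24.99 × 50 = 7.81 × 10⁵.
Original = 0.994 ppt × 7.81 × 10⁵ = 7.76 × 10⁵ ppt = 776 ppb.

776 ppb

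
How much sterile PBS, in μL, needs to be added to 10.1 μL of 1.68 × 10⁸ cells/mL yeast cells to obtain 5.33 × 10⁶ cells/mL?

V₂ = C₁V₁/C₂ = 1.68 × 10⁸ × 10.1 / 5.33 × 10⁶ = 318 μL.
Diluent to add = V₂ − V₁ = 318 − 10.1 = 308 μL.

308 μL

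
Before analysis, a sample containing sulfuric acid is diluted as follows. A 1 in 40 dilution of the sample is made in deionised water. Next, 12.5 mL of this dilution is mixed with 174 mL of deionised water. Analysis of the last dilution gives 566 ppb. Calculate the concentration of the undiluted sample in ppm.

Overall dilution factor = 40 × 14.92 = 597.
Original = 566 ppb × 597 = 3.38 × 10⁵ ppb = 338 ppm.

338 ppm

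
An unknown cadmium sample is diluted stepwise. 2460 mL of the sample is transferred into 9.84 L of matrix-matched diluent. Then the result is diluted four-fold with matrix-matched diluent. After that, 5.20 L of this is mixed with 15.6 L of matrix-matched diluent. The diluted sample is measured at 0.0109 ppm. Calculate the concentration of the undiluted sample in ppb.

Overall dilution factor = 5 × 4 × 4 = 80.0.
Original = 0.0109 ppm × 80.0 = 0.872 ppm = 872 ppb.

872 ppb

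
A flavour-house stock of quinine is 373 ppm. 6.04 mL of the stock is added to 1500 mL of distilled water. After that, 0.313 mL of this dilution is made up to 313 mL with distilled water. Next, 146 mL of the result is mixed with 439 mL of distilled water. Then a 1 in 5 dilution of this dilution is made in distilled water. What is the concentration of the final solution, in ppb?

Overall dilution factor = 249.3 × 1000 × 4.007 × 5 = 5.00 × 10⁶.
373 ppm / 5.00 × 10⁶ = 7.47 × 10⁻⁵ ppm = 0.0747 ppb.

0.0747 ppb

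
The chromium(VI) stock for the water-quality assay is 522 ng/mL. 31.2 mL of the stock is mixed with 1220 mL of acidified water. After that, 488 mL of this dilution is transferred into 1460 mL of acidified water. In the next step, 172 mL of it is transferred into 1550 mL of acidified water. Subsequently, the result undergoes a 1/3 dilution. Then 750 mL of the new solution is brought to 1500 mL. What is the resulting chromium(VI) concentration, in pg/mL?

Overall dilution factor = 40.10 × 3.992 × 10.01 × 3 × 2 = 9616.
522 ng/mL / 9616 = 0.0543 ng/mL = 54.3 pg/mL.

54.3 pg/mL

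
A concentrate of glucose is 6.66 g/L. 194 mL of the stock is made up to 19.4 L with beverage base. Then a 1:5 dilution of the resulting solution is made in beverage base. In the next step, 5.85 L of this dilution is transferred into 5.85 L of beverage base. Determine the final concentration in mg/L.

Overall dilution factor = 100 × 5 × 2 = 1000.
6.66 g/L / 1000 = 6.66 × 10⁻³ g/L = 6.66 mg/L.

6.66 mg/L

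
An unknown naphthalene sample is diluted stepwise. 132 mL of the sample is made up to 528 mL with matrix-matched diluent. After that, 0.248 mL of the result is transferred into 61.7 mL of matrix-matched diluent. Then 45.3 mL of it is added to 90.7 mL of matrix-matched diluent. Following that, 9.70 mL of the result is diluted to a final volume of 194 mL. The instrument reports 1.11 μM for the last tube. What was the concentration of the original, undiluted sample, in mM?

66.6 mM

Overall dilution factor = 4 × 249.8 × 3.002 × 20 = 6.00 × 10⁴.
Original = 1.11 μM × 6.00 × 10⁴ = 6.66 × 10⁴ μM = 66.6 mM.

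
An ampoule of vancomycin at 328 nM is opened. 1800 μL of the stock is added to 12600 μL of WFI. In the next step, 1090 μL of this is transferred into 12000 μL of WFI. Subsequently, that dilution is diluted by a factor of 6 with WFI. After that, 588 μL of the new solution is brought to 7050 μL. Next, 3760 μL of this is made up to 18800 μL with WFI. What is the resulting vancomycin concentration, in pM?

9.49 pM

Overall dilution factor = 8 × 12.01 × 6 × 11.99 × 5 = 3.46 × 10⁴.
328 nM / 3.46 × 10⁴ = 9.49 × 10⁻³ nM = 9.49 pM.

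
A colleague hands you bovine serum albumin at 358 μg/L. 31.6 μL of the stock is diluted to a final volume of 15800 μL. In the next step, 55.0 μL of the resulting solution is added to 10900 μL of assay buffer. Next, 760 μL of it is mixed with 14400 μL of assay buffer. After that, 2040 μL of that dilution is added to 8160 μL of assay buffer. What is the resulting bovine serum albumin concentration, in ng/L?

Overall dilution factor = 500 × 199.2 × 19.95 × 5 = 9.93 × 10⁶.
358 μg/L / 9.93 × 10⁶ = 3.60 × 10⁻⁵ μg/L = 0.0360 ng/L.

0.0360 ng/L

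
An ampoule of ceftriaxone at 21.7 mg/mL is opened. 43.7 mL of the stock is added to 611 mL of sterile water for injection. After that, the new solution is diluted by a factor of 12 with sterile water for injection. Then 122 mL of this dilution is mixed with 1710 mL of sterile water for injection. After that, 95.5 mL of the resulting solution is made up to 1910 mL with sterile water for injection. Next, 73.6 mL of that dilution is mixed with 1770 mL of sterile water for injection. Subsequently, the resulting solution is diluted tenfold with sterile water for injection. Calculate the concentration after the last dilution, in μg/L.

Overall dilution factor = 14.98 × 12 × 15.02 × 20 × 25.05 × 10 = 1.35 × 10⁷.
21.7 mg/mL / 1.35 × 10⁷ = 1.60 × 10⁻⁶ mg/mL = 1.60 μg/L.

1.60 μg/L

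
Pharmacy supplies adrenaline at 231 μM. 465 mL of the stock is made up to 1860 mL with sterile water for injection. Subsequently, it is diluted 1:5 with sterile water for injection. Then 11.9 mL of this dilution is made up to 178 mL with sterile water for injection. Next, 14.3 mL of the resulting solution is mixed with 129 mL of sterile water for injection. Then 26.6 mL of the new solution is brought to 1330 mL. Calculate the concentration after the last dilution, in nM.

Overall dilution factor = 4 × 5 × 14.96 × 10.02 × 50 = 1.50 × 10⁵.
231 μM / 1.50 × 10⁵ = 1.54 × 10⁻³ μM = 1.54 nM.

1.54 nM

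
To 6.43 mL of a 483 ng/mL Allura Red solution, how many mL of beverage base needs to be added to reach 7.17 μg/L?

427 mL

7.17 μg/L = 7.17 ng/mL.
V₂ = C₁V₁/C₂ = 483 × 6.43 / 7.17 = 433 mL.
Diluent to add = V₂ − V₁ = 433 − 6.43 = 427 mL.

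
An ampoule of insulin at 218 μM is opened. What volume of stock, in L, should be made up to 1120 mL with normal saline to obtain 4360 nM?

4360 nM = 4.36 μM.
V₁ = C₂V₂/C₁ = 4.36 × 1120 / 218 = 22.4 mL = 0.0224 L.

0.0224 L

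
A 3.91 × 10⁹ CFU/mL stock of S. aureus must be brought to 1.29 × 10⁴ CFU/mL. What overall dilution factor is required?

Factor = C₀/C_target = 3.91 × 10⁹ CFU/mL / 1.29 × 10⁴ CFU/mL = 3.03 × 10⁵.

3.03 × 10⁵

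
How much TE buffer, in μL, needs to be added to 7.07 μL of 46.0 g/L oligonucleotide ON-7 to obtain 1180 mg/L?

1180 mg/L = 1.18 g/L.
V₂ = C₁V₁/C₂ = 46.0 × 7.07 / 1.18 = 276 μL.
Diluent to add = V₂ − V₁ = 276 − 7.07 = 269 μL.

269 μL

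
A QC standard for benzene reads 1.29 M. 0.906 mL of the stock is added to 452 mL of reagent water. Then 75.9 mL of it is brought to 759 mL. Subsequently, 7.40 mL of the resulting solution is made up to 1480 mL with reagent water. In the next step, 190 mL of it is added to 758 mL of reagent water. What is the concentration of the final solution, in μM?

Overall dilution factor = 499.9 × 10 × 200 × 4.989 = 4.99 × 10⁶.
1.29 M / 4.99 × 10⁶ = 2.59 × 10⁻⁷ M = 0.259 μM.

0.259 μM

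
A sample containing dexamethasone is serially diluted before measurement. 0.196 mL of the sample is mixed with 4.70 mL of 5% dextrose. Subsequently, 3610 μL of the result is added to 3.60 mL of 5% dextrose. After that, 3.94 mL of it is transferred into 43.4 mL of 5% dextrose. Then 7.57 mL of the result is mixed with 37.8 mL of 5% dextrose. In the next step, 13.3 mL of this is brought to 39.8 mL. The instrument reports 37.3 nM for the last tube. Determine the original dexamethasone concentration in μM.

Overall dilution factor = 24.98 × 1.997 × 12.02 × 5.993 × 2.992 = 1.08 × 10⁴.
Original = 37.3 nM × 1.08 × 10⁴ = 4.01 × 10⁵ nM = 401 μM.

401 μM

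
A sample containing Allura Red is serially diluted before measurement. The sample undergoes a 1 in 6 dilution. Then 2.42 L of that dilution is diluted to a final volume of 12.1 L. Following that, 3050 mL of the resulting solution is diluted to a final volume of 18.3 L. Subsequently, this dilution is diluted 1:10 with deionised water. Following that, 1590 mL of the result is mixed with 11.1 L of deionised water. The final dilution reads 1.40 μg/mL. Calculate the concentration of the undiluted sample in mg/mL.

20.1 mg/mL

Overall dilution factor = 6 × 5 × 6 × 10 × 7.981 = 1.44 × 10⁴.
Original = 1.40 μg/mL × 1.44 × 10⁴ = 2.01 × 10⁴ μg/mL = 20.1 mg/mL.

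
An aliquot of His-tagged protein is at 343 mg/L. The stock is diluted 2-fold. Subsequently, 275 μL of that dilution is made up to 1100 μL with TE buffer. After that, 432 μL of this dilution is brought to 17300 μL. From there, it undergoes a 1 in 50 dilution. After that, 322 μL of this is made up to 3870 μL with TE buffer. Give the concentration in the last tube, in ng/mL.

1.78 ng/mL

Overall dilution factor = 2 × 4 × 40.05 × 50 × 12.02 = 1.93 × 10⁵.
343 mg/L / 1.93 × 10⁵ = 1.78 × 10⁻³ mg/L = 1.78 ng/mL.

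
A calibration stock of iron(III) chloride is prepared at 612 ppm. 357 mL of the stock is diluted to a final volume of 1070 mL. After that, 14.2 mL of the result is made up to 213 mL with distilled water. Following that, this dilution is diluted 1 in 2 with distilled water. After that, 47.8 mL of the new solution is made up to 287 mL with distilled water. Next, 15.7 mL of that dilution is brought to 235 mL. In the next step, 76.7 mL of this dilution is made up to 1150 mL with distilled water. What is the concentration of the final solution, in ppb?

Overall dilution factor = 2.997 × 15 × 2 × 6.004 × 14.97 × 14.99 = 1.21 × 10⁵.
612 ppm / 1.21 × 10⁵ = 5.05 × 10⁻³ ppm = 5.05 ppb.

5.05 ppb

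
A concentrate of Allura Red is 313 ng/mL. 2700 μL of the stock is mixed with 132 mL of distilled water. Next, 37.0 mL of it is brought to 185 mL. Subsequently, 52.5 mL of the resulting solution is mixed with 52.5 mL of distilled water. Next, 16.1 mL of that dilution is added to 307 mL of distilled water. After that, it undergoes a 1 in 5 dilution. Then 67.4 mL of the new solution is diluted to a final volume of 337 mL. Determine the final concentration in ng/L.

Overall dilution factor = 49.89 × 5 × 2 × 20.07 × 5 × 5 = 2.50 × 10⁵.
313 ng/mL / 2.50 × 10⁵ = 1.25 × 10⁻³ ng/mL = 1.25 ng/L.

1.25 ng/L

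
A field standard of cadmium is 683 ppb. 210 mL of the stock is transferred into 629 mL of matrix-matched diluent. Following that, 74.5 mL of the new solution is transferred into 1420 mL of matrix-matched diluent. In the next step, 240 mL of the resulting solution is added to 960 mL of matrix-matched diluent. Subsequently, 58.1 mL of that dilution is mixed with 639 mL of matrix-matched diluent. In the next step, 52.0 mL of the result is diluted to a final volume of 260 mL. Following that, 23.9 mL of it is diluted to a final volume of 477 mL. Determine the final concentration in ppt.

1.42 ppt

Overall dilution factor = 3.995 × 20.06 × 5 × 12.00 × 5 × 19.96 = 4.80 × 10⁵.
683 ppb / 4.80 × 10⁵ = 1.42 × 10⁻³ ppb = 1.42 ppt.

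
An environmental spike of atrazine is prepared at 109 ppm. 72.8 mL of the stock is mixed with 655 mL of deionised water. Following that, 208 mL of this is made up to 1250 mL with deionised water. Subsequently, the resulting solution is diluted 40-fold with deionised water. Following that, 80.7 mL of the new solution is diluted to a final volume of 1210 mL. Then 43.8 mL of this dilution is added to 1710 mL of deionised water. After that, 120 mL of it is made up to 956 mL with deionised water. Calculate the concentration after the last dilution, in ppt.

9.48 ppt

Overall dilution factor = 9.997 × 6.010 × 40 × 14.99 × 40.04 × 7.967 = 1.15 × 10⁷.
109 ppm / 1.15 × 10⁷ = 9.48 × 10⁻⁶ ppm = 9.48 ppt.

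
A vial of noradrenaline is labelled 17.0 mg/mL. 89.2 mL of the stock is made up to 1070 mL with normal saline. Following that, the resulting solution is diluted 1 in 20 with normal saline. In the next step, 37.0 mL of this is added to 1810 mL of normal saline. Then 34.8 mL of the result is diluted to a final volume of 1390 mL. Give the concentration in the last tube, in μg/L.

35.5 μg/L

Overall dilution factor = 12.00 × 20 × 49.92 × 39.94 = 4.78 × 10⁵.
17.0 mg/mL / 4.78 × 10⁵ = 3.55 × 10⁻⁵ mg/mL = 35.5 μg/L.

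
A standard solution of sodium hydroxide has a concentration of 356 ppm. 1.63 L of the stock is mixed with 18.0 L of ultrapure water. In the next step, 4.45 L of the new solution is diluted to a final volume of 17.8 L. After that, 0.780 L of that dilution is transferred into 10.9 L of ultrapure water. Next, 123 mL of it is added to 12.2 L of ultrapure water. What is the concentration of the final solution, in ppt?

4930 ppt

Overall dilution factor = 12.04 × 4 × 14.97 × 100.2 = 7.23 × 10⁴.
356 ppm / 7.23 × 10⁴ = 4.93 × 10⁻³ ppm = 4930 ppt.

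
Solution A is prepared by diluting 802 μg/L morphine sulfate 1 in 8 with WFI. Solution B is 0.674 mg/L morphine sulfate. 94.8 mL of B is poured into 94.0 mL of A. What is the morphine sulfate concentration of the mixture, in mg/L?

C_A = 802 μg/L / 8 = 100 μg/L.
C_B = 0.674 mg/L = 674 μg/L.
C_mix = (C_A·V_A + C_B·V_B)/(V_A + V_B) = (100×94.0 + 674×94.8) / 188.8 = 388 μg/L = 0.388 mg/L.

0.388 mg/L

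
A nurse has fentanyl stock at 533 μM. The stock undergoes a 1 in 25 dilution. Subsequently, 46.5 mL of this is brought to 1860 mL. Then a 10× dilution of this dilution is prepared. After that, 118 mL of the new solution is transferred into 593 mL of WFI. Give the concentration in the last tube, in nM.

Overall dilution factor = 25 × 40 × 10 × 6.025 = 6.03 × 10⁴.
533 μM / 6.03 × 10⁴ = 8.85 × 10⁻³ μM = 8.85 nM.

8.85 nM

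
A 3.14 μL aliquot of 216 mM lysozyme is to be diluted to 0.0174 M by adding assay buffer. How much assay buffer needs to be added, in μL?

35.8 μL

0.0174 M = 17.4 mM.
V₂ = C₁V₁/C₂ = 216 × 3.14 / 17.4 = 39.0 μL.
Diluent to add = V₂ − V₁ = 39.0 − 3.14 = 35.8 μL.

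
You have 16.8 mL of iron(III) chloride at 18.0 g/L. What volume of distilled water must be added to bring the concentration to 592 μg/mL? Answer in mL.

494 mL

592 μg/mL = 0.592 g/L.
V₂ = C₁V₁/C₂ = 18.0 × 16.8 / 0.592 = 511 mL.
Diluent to add = V₂ − V₁ = 511 − 16.8 = 494 mL.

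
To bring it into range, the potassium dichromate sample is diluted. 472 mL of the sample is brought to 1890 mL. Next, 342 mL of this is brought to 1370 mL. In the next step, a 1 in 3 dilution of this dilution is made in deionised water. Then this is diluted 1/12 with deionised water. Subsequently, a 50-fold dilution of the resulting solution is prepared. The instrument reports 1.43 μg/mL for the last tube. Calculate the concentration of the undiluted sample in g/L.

41.3 g/L

Overall dilution factor = 4.004 × 4.006 × 3 × 12 × 50 = 2.89 × 10⁴.
Original = 1.43 μg/mL × 2.89 × 10⁴ = 4.13 × 10⁴ μg/mL = 41.3 g/L.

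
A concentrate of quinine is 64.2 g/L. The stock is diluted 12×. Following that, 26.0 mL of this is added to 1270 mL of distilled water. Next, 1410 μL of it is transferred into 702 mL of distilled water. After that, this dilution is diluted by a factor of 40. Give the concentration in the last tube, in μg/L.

Overall dilution factor = 12 × 49.85 × 498.9 × 40 = 1.19 × 10⁷.
64.2 g/L / 1.19 × 10⁷ = 5.38 × 10⁻⁶ g/L = 5.38 μg/L.

5.38 μg/L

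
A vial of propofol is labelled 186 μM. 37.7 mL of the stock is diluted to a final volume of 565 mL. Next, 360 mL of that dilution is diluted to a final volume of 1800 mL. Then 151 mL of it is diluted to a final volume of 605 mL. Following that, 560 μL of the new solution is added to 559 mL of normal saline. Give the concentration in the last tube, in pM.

Overall dilution factor = 14.99 × 5 × 4.007 × 999.2 = 3.00 × 10⁵.
186 μM / 3.00 × 10⁵ = 6.20 × 10⁻⁴ μM = 620 pM.

620 pM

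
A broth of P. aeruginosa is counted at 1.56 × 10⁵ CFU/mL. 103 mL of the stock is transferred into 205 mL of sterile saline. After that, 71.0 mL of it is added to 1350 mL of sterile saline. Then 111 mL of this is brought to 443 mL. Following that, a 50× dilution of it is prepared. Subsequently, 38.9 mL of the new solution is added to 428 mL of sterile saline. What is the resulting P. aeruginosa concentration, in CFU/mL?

Overall dilution factor = 2.990 × 20.01 × 3.991 × 50 × 12.00 = 1.43 × 10⁵.
1.56 × 10⁵ CFU/mL / 1.43 × 10⁵ = 1.09 CFU/mL.

1.09 CFU/mL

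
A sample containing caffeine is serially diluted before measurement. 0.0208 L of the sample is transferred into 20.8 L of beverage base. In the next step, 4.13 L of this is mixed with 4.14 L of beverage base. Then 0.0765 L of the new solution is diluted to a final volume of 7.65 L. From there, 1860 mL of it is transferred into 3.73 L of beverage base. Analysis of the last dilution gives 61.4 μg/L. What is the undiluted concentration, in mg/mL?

37.0 mg/mL

Overall dilution factor = 1001 × 2.002 × 100 × 3.005 = 6.02 × 10⁵.
Original = 61.4 μg/L × 6.02 × 10⁵ = 3.70 × 10⁷ μg/L = 37.0 mg/mL.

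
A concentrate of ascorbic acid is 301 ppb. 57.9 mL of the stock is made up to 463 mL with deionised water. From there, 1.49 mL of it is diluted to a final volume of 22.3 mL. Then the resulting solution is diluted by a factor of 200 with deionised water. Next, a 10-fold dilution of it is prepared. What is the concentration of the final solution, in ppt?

1.26 ppt

Overall dilution factor = 7.997 × 14.97 × 200 × 10 = 2.39 × 10⁵.
301 ppb / 2.39 × 10⁵ = 1.26 × 10⁻³ ppb = 1.26 ppt.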